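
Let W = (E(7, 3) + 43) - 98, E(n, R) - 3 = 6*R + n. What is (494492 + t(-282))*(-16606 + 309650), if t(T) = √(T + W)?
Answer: 144907913648 + 293044*I*√309 ≈ 1.4491e+11 + 5.1512e+6*I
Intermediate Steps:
E(n, R) = 3 + n + 6*R (E(n, R) = 3 + (6*R + n) = 3 + (n + 6*R) = 3 + n + 6*R)
W = -27 (W = ((3 + 7 + 6*3) + 43) - 98 = ((3 + 7 + 18) + 43) - 98 = (28 + 43) - 98 = 71 - 98 = -27)
t(T) = √(-27 + T) (t(T) = √(T - 27) = √(-27 + T))
(494492 + t(-282))*(-16606 + 309650) = (494492 + √(-27 - 282))*(-16606 + 309650) = (494492 + √(-309))*293044 = (494492 + I*√309)*293044 = 144907913648 + 293044*I*√309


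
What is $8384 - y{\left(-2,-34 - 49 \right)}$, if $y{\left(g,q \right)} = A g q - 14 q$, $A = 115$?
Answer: $-11868$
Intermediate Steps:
$y{\left(g,q \right)} = - 14 q + 115 g q$ ($y{\left(g,q \right)} = 115 g q - 14 q = - 14 q + 115 g q$)
$8384 - y{\left(-2,-34 - 49 \right)} = 8384 - \left(-34 - 49\right) \left(-14 + 115 \left(-2\right)\right) = 8384 - \left(-34 - 49\right) \left(-14 - 230\right) = 8384 - \left(-83\right) \left(-244\right) = 8384 - 20252 = -11868$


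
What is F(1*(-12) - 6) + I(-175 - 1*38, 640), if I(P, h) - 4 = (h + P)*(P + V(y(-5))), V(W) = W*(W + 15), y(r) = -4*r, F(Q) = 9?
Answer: 207962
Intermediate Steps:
V(W) = W*(15 + W)
I(P, h) = 4 + (700 + P)*(P + h) (I(P, h) = 4 + (h + P)*(P + (-4*(-5))*(15 - 4*(-5))) = 4 + (P + h)*(P + 20*(15 + 20)) = 4 + (P + h)*(P + 20*35) = 4 + (P + h)*(P + 700) = 4 + (P + h)*(700 + P) = 4 + (700 + P)*(P + h))
F(1*(-12) - 6) + I(-175 - 1*38, 640) = 9 + (4 + (-175 - 1*38)² + 700*(-175 - 1*38) + 700*640 + (-175 - 1*38)*640) = 9 + (4 + (-175 - 38)² + 700*(-175 - 38) + 448000 + (-175 - 38)*640) = 9 + (4 + (-213)² + 700*(-213) + 448000 - 213*640) = 9 + (4 + 45369 - 149100 + 448000 - 136320) = 9 + 207953 = 207962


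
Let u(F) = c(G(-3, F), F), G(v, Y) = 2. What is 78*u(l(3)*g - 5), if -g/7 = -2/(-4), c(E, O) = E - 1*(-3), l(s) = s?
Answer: 390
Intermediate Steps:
c(E, O) = 3 + E (c(E, O) = E + 3 = 3 + E)
g = -7/2 (g = -(-14)/(-4) = -(-14)*(-1)/4 = -7*½ = -7/2 ≈ -3.5000)
u(F) = 5 (u(F) = 3 + 2 = 5)
78*u(l(3)*g - 5) = 78*5 = 390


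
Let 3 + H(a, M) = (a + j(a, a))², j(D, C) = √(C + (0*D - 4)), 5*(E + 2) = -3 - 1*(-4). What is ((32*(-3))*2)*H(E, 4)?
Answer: 26688/25 + 3456*I*√145/25 ≈ 1067.5 + 1664.6*I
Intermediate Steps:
E = -9/5 (E = -2 + (-3 - 1*(-4))/5 = -2 + (-3 + 4)/5 = -2 + (⅕)*1 = -2 + ⅕ = -9/5 ≈ -1.8000)
j(D, C) = √(-4 + C) (j(D, C) = √(C + (0 - 4)) = √(C - 4) = √(-4 + C))
H(a, M) = -3 + (a + √(-4 + a))²
((32*(-3))*2)*H(E, 4) = ((32*(-3))*2)*(-3 + (-9/5 + √(-4 - 9/5))²) = (-96*2)*(-3 + (-9/5 + √(-29/5))²) = -192*(-3 + (-9/5 + I*√145/5)²) = 576 - 192*(-9/5 + I*√145/5)²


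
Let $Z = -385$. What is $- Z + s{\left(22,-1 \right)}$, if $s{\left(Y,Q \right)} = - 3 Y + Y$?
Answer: $341$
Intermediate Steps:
$s{\left(Y,Q \right)} = - 2 Y$
$- Z + s{\left(22,-1 \right)} = \left(-1\right) \left(-385\right) - 44 = 385 - 44 = 341$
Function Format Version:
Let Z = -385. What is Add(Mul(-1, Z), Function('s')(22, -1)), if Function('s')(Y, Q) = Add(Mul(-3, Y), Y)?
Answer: 341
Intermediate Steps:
Function('s')(Y, Q) = Mul(-2, Y)
Add(Mul(-1, Z), Function('s')(22, -1)) = Add(Mul(-1, -385), Mul(-2, 22)) = Add(385, -44) = 341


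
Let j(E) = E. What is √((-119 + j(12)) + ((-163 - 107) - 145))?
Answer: 3*I*√58 ≈ 22.847*I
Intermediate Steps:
√((-119 + j(12)) + ((-163 - 107) - 145)) = √((-119 + 12) + ((-163 - 107) - 145)) = √(-107 + (-270 - 145)) = √(-107 - 415) = √(-522) = 3*I*√58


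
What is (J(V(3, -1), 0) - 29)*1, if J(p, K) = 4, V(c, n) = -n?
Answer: -25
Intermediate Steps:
(J(V(3, -1), 0) - 29)*1 = (4 - 29)*1 = -25*1 = -25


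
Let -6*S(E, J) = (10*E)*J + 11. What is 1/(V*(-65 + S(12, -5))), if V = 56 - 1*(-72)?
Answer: 3/12736 ≈ 0.00023555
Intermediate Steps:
S(E, J) = -11/6 - 5*E*J/3 (S(E, J) = -((10*E)*J + 11)/6 = -(10*E*J + 11)/6 = -(11 + 10*E*J)/6 = -11/6 - 5*E*J/3)
V = 128 (V = 56 + 72 = 128)
1/(V*(-65 + S(12, -5))) = 1/(128*(-65 + (-11/6 - 5/3*12*(-5)))) = 1/(128*(-65 + (-11/6 + 100))) = 1/(128*(-65 + 589/6)) = 1/(128*(199/6)) = 1/(12736/3) = 3/12736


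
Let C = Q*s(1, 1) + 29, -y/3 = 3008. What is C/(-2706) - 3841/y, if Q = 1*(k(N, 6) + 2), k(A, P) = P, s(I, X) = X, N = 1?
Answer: 558881/1356608 ≈ 0.41197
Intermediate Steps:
Q = 8 (Q = 1*(6 + 2) = 1*8 = 8)
y = -9024 (y = -3*3008 = -9024)
C = 37 (C = 8*1 + 29 = 8 + 29 = 37)
C/(-2706) - 3841/y = 37/(-2706) - 3841/(-9024) = 37*(-1/2706) - 3841*(-1/9024) = -37/2706 + 3841/9024 = 558881/1356608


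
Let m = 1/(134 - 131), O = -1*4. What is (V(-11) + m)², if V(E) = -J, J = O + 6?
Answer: 25/9 ≈ 2.7778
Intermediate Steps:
O = -4
J = 2 (J = -4 + 6 = 2)
m = ⅓ (m = 1/3 = ⅓ ≈ 0.33333)
V(E) = -2 (V(E) = -1*2 = -2)
(V(-11) + m)² = (-2 + ⅓)² = (-5/3)² = 25/9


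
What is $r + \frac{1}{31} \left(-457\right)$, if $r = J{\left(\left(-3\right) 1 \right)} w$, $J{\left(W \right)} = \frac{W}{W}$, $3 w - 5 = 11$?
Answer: $- \frac{875}{93} \approx -9.4086$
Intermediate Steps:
$w = \frac{16}{3}$ ($w = \frac{5}{3} + \frac{1}{3} \cdot 11 = \frac{5}{3} + \frac{11}{3} = \frac{16}{3} \approx 5.3333$)
$J{\left(W \right)} = 1$
$r = \frac{16}{3}$ ($r = 1 \cdot \frac{16}{3} = \frac{16}{3} \approx 5.3333$)
$r + \frac{1}{31} \left(-457\right) = \frac{16}{3} + \frac{1}{31} \left(-457\right) = \frac{16}{3} - \frac{457}{31} = - \frac{875}{93}$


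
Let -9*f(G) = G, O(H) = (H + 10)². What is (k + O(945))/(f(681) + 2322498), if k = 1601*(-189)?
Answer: 1828308/6967267 ≈ 0.26241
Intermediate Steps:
O(H) = (10 + H)²
f(G) = -G/9
k = -302589
(k + O(945))/(f(681) + 2322498) = (-302589 + (10 + 945)²)/(-⅑*681 + 2322498) = (-302589 + 955²)/(-227/3 + 2322498) = (-302589 + 912025)/(6967267/3) = 609436*(3/6967267) = 1828308/6967267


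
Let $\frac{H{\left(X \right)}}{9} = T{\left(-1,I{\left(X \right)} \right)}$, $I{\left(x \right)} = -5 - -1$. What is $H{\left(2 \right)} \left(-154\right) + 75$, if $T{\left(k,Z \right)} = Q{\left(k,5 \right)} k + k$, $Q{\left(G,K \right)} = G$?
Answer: $75$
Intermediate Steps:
$I{\left(x \right)} = -4$ ($I{\left(x \right)} = -5 + 1 = -4$)
$T{\left(k,Z \right)} = k + k^{2}$ ($T{\left(k,Z \right)} = k k + k = k^{2} + k = k + k^{2}$)
$H{\left(X \right)} = 0$ ($H{\left(X \right)} = 9 \left(- (1 - 1)\right) = 9 \left(\left(-1\right) 0\right) = 9 \cdot 0 = 0$)
$H{\left(2 \right)} \left(-154\right) + 75 = 0 \left(-154\right) + 75 = 0 + 75 = 75$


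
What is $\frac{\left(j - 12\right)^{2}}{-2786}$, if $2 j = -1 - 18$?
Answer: $- \frac{1849}{11144} \approx -0.16592$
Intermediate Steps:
$j = - \frac{19}{2}$ ($j = \frac{-1 - 18}{2} = \frac{1}{2} \left(-19\right) = - \frac{19}{2} \approx -9.5$)
$\frac{\left(j - 12\right)^{2}}{-2786} = \frac{\left(- \frac{19}{2} - 12\right)^{2}}{-2786} = \left(- \frac{43}{2}\right)^{2} \left(- \frac{1}{2786}\right) = \frac{1849}{4} \left(- \frac{1}{2786}\right) = - \frac{1849}{11144}$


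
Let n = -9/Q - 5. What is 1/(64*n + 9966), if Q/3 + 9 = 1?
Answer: 1/9670 ≈ 0.00010341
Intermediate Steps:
Q = -24 (Q = -27 + 3*1 = -27 + 3 = -24)
n = -37/8 (n = -9/(-24) - 5 = -9*(-1/24) - 5 = 3/8 - 5 = -37/8 ≈ -4.6250)
1/(64*n + 9966) = 1/(64*(-37/8) + 9966) = 1/(-296 + 9966) = 1/9670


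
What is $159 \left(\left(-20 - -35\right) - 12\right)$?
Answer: $477$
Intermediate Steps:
$159 \left(\left(-20 - -35\right) - 12\right) = 159 \left(\left(-20 + 35\right) - 12\right) = 159 \left(15 - 12\right) = 159 \cdot 3 = 477$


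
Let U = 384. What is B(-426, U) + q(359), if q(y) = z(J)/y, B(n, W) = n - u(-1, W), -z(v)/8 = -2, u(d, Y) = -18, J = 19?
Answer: -146456/359 ≈ -407.96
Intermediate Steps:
z(v) = 16 (z(v) = -8*(-2) = 16)
B(n, W) = 18 + n (B(n, W) = n - 1*(-18) = n + 18 = 18 + n)
q(y) = 16/y
B(-426, U) + q(359) = (18 - 426) + 16/359 = -408 + 16*(1/359) = -408 + 16/359 = -146456/359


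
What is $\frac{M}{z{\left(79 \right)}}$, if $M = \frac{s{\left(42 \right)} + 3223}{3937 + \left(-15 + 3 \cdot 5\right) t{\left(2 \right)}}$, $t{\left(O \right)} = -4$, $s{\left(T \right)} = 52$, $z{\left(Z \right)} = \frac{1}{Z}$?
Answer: $\frac{258725}{3937} \approx 65.716$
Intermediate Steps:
$M = \frac{3275}{3937}$ ($M = \frac{52 + 3223}{3937 + \left(-15 + 3 \cdot 5\right) \left(-4\right)} = \frac{3275}{3937 + \left(-15 + 15\right) \left(-4\right)} = \frac{3275}{3937 + 0 \left(-4\right)} = \frac{3275}{3937 + 0} = \frac{3275}{3937} \approx 0.83185$)
$\frac{M}{z{\left(79 \right)}} = \frac{3275}{3937 \cdot \frac{1}{79}} = \frac{3275 \frac{1}{\frac{1}{79}}}{3937} = \frac{3275}{3937} \cdot 79 = \frac{258725}{3937}$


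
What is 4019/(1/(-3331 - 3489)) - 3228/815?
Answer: -22338810928/815 ≈ -2.7410e+7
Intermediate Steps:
4019/(1/(-3331 - 3489)) - 3228/815 = 4019/(1/(-6820)) - 3228*1/815 = 4019/(-1/6820) - 3228/815 = 4019*(-6820) - 3228/815 = -27409580 - 3228/815 = -22338810928/815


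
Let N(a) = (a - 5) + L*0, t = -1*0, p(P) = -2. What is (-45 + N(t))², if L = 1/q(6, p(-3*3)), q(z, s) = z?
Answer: 2500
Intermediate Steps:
L = ⅙ (L = 1/6 = ⅙ ≈ 0.16667)
t = 0
N(a) = -5 + a (N(a) = (a - 5) + (⅙)*0 = (-5 + a) + 0 = -5 + a)
(-45 + N(t))² = (-45 + (-5 + 0))² = (-45 - 5)² = (-50)² = 2500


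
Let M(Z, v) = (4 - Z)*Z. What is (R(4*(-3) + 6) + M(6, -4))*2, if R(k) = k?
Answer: -36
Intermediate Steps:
M(Z, v) = Z*(4 - Z)
(R(4*(-3) + 6) + M(6, -4))*2 = ((4*(-3) + 6) + 6*(4 - 1*6))*2 = ((-12 + 6) + 6*(4 - 6))*2 = (-6 + 6*(-2))*2 = (-6 - 12)*2 = -18*2 = -36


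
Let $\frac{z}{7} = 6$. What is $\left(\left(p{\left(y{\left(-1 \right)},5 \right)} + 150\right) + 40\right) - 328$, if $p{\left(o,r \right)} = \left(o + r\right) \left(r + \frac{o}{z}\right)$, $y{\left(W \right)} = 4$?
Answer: $- \frac{645}{7} \approx -92.143$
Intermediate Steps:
$z = 42$ ($z = 7 \cdot 6 = 42$)
$p{\left(o,r \right)} = \left(o + r\right) \left(r + \frac{o}{42}\right)$
$\left(\left(p{\left(y{\left(-1 \right)},5 \right)} + 150\right) + 40\right) - 328 = \left(\left(\left(\frac{4^{2}}{42} + 5 \left(4 + 5\right) + \frac{1}{42} \cdot 4 \cdot 5\right) + 150\right) + 40\right) - 328 = \left(\left(\left(\frac{1}{42} \cdot 16 + 5 \cdot 9 + \frac{10}{21}\right) + 150\right) + 40\right) - 328 = \left(\left(\left(\frac{8}{21} + 45 + \frac{10}{21}\right) + 150\right) + 40\right) - 328 = \left(\left(\frac{321}{7} + 150\right) + 40\right) - 328 = \left(\frac{1371}{7} + 40\right) - 328 = \frac{1651}{7} - 328 = - \frac{645}{7}$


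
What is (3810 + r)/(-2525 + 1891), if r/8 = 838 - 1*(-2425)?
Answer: -14957/317 ≈ -47.183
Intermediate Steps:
r = 26104 (r = 8*(838 - 1*(-2425)) = 8*(838 + 2425) = 8*3263 = 26104)
(3810 + r)/(-2525 + 1891) = (3810 + 26104)/(-2525 + 1891) = 29914/(-634) = 29914*(-1/634) = -14957/317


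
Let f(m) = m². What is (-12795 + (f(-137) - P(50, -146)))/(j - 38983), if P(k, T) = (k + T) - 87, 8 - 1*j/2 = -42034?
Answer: 6157/45101 ≈ 0.13652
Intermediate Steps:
j = 84084 (j = 16 - 2*(-42034) = 16 + 84068 = 84084)
P(k, T) = -87 + T + k (P(k, T) = (T + k) - 87 = -87 + T + k)
(-12795 + (f(-137) - P(50, -146)))/(j - 38983) = (-12795 + ((-137)² - (-87 - 146 + 50)))/(84084 - 38983) = (-12795 + (18769 - 1*(-183)))/45101 = (-12795 + (18769 + 183))*(1/45101) = (-12795 + 18952)*(1/45101) = 6157*(1/45101) = 6157/45101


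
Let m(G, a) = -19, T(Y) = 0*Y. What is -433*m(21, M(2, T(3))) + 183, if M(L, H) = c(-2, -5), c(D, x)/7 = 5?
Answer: 8410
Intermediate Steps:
c(D, x) = 35 (c(D, x) = 7*5 = 35)
T(Y) = 0
M(L, H) = 35
-433*m(21, M(2, T(3))) + 183 = -433*(-19) + 183 = 8227 + 183 = 8410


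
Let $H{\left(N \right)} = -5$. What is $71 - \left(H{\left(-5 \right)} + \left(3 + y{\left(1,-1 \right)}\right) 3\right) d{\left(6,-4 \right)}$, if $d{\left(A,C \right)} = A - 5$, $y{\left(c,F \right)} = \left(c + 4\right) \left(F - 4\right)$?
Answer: $142$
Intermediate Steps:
$y{\left(c,F \right)} = \left(-4 + F\right) \left(4 + c\right)$ ($y{\left(c,F \right)} = \left(4 + c\right) \left(-4 + F\right) = \left(-4 + F\right) \left(4 + c\right)$)
$d{\left(A,C \right)} = -5 + A$ ($d{\left(A,C \right)} = A - 5 = -5 + A$)
$71 - \left(H{\left(-5 \right)} + \left(3 + y{\left(1,-1 \right)}\right) 3\right) d{\left(6,-4 \right)} = 71 - \left(-5 + \left(3 - 25\right) 3\right) \left(-5 + 6\right) = 71 - \left(-5 + \left(3 - 25\right) 3\right) 1 = 71 - \left(-5 - 66\right) 1 = 71 - \left(-71\right) 1 = 71 - -71 = 71 + 71 = 142$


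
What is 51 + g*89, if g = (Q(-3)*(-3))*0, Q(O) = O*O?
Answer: 51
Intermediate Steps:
Q(O) = O**2
g = 0 (g = ((-3)**2*(-3))*0 = (9*(-3))*0 = -27*0 = 0)
51 + g*89 = 51 + 0*89 = 51 + 0 = 51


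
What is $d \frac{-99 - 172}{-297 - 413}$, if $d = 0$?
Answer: $0$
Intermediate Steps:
$d \frac{-99 - 172}{-297 - 413} = 0 \frac{-99 - 172}{-297 - 413} = 0 \left(- \frac{271}{-710}\right) = 0 \left(\left(-271\right) \left(- \frac{1}{710}\right)\right) = 0 \cdot \frac{271}{710} = 0$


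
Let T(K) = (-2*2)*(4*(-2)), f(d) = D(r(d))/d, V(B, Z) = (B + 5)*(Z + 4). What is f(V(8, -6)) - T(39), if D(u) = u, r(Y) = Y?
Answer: -31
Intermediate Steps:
V(B, Z) = (4 + Z)*(5 + B) (V(B, Z) = (5 + B)*(4 + Z) = (4 + Z)*(5 + B))
f(d) = 1 (f(d) = d/d = 1)
T(K) = 32 (T(K) = -4*(-8) = 32)
f(V(8, -6)) - T(39) = 1 - 1*32 = 1 - 32 = -31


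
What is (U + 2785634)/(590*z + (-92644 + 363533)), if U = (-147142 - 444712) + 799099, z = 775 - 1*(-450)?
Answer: 2992879/993639 ≈ 3.0120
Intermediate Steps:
z = 1225 (z = 775 + 450 = 1225)
U = 207245 (U = -591854 + 799099 = 207245)
(U + 2785634)/(590*z + (-92644 + 363533)) = (207245 + 2785634)/(590*1225 + (-92644 + 363533)) = 2992879/(722750 + 270889) = 2992879/993639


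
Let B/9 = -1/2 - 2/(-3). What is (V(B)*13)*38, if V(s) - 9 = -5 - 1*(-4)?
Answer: 3952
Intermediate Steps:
B = 3/2 (B = 9*(-1/2 - 2/(-3)) = 9*(-1*½ - 2*(-⅓)) = 9*(-½ + ⅔) = 9*(⅙) = 3/2 ≈ 1.5000)
V(s) = 8 (V(s) = 9 + (-5 - 1*(-4)) = 9 + (-5 + 4) = 9 - 1 = 8)
(V(B)*13)*38 = (8*13)*38 = 104*38 = 3952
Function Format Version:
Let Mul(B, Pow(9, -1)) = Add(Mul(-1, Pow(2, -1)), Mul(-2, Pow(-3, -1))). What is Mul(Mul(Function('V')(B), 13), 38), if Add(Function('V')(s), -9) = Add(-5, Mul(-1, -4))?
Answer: 3952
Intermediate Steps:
B = Rational(3, 2) (B = Mul(9, Add(Mul(-1, Pow(2, -1)), Mul(-2, Pow(-3, -1)))) = Mul(9, Add(Mul(-1, Rational(1, 2)), Mul(-2, Rational(-1, 3)))) = Mul(9, Add(Rational(-1, 2), Rational(2, 3))) = Mul(9, Rational(1, 6)) = Rational(3, 2) ≈ 1.5000)
Function('V')(s) = 8 (Function('V')(s) = Add(9, Add(-5, Mul(-1, -4))) = Add(9, Add(-5, 4)) = Add(9, -1) = 8)
Mul(Mul(Function('V')(B), 13), 38) = Mul(Mul(8, 13), 38) = Mul(104, 38) = 3952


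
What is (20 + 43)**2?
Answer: 3969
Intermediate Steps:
(20 + 43)**2 = 63**2 = 3969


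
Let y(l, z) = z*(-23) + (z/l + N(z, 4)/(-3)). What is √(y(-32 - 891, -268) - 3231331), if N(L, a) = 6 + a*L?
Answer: 7*I*√504608019981/2769 ≈ 1795.8*I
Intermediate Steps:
N(L, a) = 6 + L*a
y(l, z) = -2 - 73*z/3 + z/l (y(l, z) = z*(-23) + (z/l + (6 + z*4)/(-3)) = -23*z + (z/l + (6 + 4*z)*(-⅓)) = -23*z + (z/l + (-2 - 4*z/3)) = -23*z + (-2 - 4*z/3 + z/l) = -2 - 73*z/3 + z/l)
√(y(-32 - 891, -268) - 3231331) = √((-2 - 73/3*(-268) - 268/(-32 - 891)) - 3231331) = √((-2 + 19564/3 - 268/(-923)) - 3231331) = √((-2 + 19564/3 - 268*(-1/923)) - 3231331) = √((-2 + 19564/3 + 268/923) - 3231331) = √(18052838/2769 - 3231331) = √(-8929502701/2769) = 7*I*√504608019981/2769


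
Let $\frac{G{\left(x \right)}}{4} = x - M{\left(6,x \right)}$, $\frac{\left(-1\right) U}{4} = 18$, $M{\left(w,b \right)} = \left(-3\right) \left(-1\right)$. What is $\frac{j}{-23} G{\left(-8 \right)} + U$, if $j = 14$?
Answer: $- \frac{1040}{23} \approx -45.217$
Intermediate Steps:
$M{\left(w,b \right)} = 3$
$U = -72$ ($U = \left(-4\right) 18 = -72$)
$G{\left(x \right)} = -12 + 4 x$ ($G{\left(x \right)} = 4 \left(x - 3\right) = 4 \left(-3 + x\right) = -12 + 4 x$)
$\frac{j}{-23} G{\left(-8 \right)} + U = \frac{14}{-23} \left(-12 + 4 \left(-8\right)\right) - 72 = 14 \left(- \frac{1}{23}\right) \left(-12 - 32\right) - 72 = \left(- \frac{14}{23}\right) \left(-44\right) - 72 = \frac{616}{23} - 72 = - \frac{1040}{23}$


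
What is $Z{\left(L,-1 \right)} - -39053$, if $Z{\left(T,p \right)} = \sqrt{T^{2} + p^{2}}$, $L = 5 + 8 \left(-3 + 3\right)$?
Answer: $39053 + \sqrt{26} \approx 39058.0$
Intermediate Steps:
$L = 5$ ($L = 5 + 8 \cdot 0 = 5 + 0 = 5$)
$Z{\left(L,-1 \right)} - -39053 = \sqrt{5^{2} + \left(-1\right)^{2}} - -39053 = \sqrt{25 + 1} + 39053 = \sqrt{26} + 39053 = 39053 + \sqrt{26}$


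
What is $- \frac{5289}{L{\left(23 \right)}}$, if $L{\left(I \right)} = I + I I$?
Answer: $- \frac{1763}{184} \approx -9.5815$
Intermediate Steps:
$L{\left(I \right)} = I + I^{2}$
$- \frac{5289}{L{\left(23 \right)}} = - \frac{5289}{23 \left(1 + 23\right)} = - \frac{5289}{23 \cdot 24} = - \frac{5289}{552} = \left(-5289\right) \frac{1}{552} = - \frac{1763}{184}$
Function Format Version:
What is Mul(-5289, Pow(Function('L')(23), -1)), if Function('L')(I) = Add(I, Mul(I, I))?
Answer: Rational(-1763, 184) ≈ -9.5815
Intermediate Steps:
Function('L')(I) = Add(I, Pow(I, 2))
Mul(-5289, Pow(Function('L')(23), -1)) = Mul(-5289, Pow(Mul(23, Add(1, 23)), -1)) = Mul(-5289, Pow(Mul(23, 24), -1)) = Mul(-5289, Pow(552, -1)) = Mul(-5289, Rational(1, 552)) = Rational(-1763, 184)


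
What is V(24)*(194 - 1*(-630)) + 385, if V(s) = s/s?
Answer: 1209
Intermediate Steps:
V(s) = 1
V(24)*(194 - 1*(-630)) + 385 = 1*(194 - 1*(-630)) + 385 = 1*(194 + 630) + 385 = 1*824 + 385 = 824 + 385 = 1209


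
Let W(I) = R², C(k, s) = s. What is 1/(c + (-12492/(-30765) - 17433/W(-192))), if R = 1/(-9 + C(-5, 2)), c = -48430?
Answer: -10255/9256640821 ≈ -1.1079e-6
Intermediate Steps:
R = -⅐ (R = 1/(-9 + 2) = 1/(-7) = -⅐ ≈ -0.14286)
W(I) = 1/49 (W(I) = (-⅐)² = 1/49)
1/(c + (-12492/(-30765) - 17433/W(-192))) = 1/(-48430 + (-12492/(-30765) - 17433/1/49)) = 1/(-48430 + (-12492*(-1/30765) - 17433*49)) = 1/(-48430 + (4164/10255 - 854217)) = 1/(-48430 - 8759991171/10255) = 1/(-9256640821/10255) = -10255/9256640821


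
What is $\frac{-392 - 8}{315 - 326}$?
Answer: $\frac{400}{11} \approx 36.364$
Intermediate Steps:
$\frac{-392 - 8}{315 - 326} = - \frac{400}{-11} = \left(-400\right) \left(- \frac{1}{11}\right) = \frac{400}{11}$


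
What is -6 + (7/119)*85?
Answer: -1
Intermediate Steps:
-6 + (7/119)*85 = -6 + (7*(1/119))*85 = -6 + (1/17)*85 = -6 + 5 = -1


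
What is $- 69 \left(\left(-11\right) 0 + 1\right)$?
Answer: $-69$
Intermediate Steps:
$- 69 \left(\left(-11\right) 0 + 1\right) = - 69 \left(0 + 1\right) = \left(-69\right) 1 = -69$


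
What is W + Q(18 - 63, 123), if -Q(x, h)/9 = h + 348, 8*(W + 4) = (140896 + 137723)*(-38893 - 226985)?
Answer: -37039348213/4 ≈ -9.2598e+9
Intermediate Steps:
W = -37039331257/4 (W = -4 + ((140896 + 137723)*(-38893 - 226985))/8 = -4 + (278619*(-265878))/8 = -4 + (⅛)*(-74078662482) = -4 - 37039331241/4 = -37039331257/4 ≈ -9.2598e+9)
Q(x, h) = -3132 - 9*h (Q(x, h) = -9*(h + 348) = -9*(348 + h) = -3132 - 9*h)
W + Q(18 - 63, 123) = -37039331257/4 + (-3132 - 9*123) = -37039331257/4 + (-3132 - 1107) = -37039331257/4 - 4239 = -37039348213/4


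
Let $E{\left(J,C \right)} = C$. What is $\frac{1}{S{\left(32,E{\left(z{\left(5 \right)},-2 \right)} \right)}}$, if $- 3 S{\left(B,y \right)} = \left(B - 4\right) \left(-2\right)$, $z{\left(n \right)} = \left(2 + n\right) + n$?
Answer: $\frac{3}{56} \approx 0.053571$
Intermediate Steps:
$z{\left(n \right)} = 2 + 2 n$
$S{\left(B,y \right)} = - \frac{8}{3} + \frac{2 B}{3}$ ($S{\left(B,y \right)} = - \frac{\left(B - 4\right) \left(-2\right)}{3} = - \frac{\left(-4 + B\right) \left(-2\right)}{3} = - \frac{8 - 2 B}{3} = - \frac{8}{3} + \frac{2 B}{3}$)
$\frac{1}{S{\left(32,E{\left(z{\left(5 \right)},-2 \right)} \right)}} = \frac{1}{- \frac{8}{3} + \frac{2}{3} \cdot 32} = \frac{1}{- \frac{8}{3} + \frac{64}{3}} = \frac{1}{\frac{56}{3}} = \frac{3}{56}$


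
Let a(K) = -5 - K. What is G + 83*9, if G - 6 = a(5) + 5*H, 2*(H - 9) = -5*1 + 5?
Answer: 788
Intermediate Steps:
H = 9 (H = 9 + (-5*1 + 5)/2 = 9 + (-5 + 5)/2 = 9 + (1/2)*0 = 9 + 0 = 9)
G = 41 (G = 6 + ((-5 - 1*5) + 5*9) = 6 + ((-5 - 5) + 45) = 6 + (-10 + 45) = 6 + 35 = 41)
G + 83*9 = 41 + 83*9 = 41 + 747 = 788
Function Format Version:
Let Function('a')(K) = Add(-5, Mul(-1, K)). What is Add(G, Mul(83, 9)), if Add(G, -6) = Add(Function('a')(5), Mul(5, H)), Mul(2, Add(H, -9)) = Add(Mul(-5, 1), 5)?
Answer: 788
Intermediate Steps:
H = 9 (H = Add(9, Mul(Rational(1, 2), Add(Mul(-5, 1), 5))) = Add(9, Mul(Rational(1, 2), Add(-5, 5))) = Add(9, Mul(Rational(1, 2), 0)) = Add(9, 0) = 9)
G = 41 (G = Add(6, Add(Add(-5, Mul(-1, 5)), Mul(5, 9))) = Add(6, Add(Add(-5, -5), 45)) = Add(6, Add(-10, 45)) = Add(6, 35) = 41)
Add(G, Mul(83, 9)) = Add(41, Mul(83, 9)) = Add(41, 747) = 788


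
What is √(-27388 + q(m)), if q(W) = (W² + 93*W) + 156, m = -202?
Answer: I*√5214 ≈ 72.208*I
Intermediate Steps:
q(W) = 156 + W² + 93*W
√(-27388 + q(m)) = √(-27388 + (156 + (-202)² + 93*(-202))) = √(-27388 + (156 + 40804 - 18786)) = √(-27388 + 22174) = √(-5214) = I*√5214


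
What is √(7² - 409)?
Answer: 6*I*√10 ≈ 18.974*I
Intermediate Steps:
√(7² - 409) = √(49 - 409) = √(-360) = 6*I*√10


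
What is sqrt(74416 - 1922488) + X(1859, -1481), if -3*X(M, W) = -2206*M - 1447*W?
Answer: 652649 + 2*I*sqrt(462018) ≈ 6.5265e+5 + 1359.4*I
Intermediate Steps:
X(M, W) = 1447*W/3 + 2206*M/3 (X(M, W) = -(-2206*M - 1447*W)/3 = 1447*W/3 + 2206*M/3)
sqrt(74416 - 1922488) + X(1859, -1481) = sqrt(74416 - 1922488) + ((1447/3)*(-1481) + (2206/3)*1859) = sqrt(-1848072) + (-2143007/3 + 4100954/3) = 2*I*sqrt(462018) + 652649 = 652649 + 2*I*sqrt(462018)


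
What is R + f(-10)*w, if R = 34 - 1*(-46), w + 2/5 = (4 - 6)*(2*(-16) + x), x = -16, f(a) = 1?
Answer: 878/5 ≈ 175.60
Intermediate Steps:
w = 478/5 (w = -2/5 + (4 - 6)*(2*(-16) - 16) = -2/5 - 2*(-32 - 16) = -2/5 - 2*(-48) = -2/5 + 96 = 478/5 ≈ 95.600)
R = 80 (R = 34 + 46 = 80)
R + f(-10)*w = 80 + 1*(478/5) = 80 + 478/5 = 878/5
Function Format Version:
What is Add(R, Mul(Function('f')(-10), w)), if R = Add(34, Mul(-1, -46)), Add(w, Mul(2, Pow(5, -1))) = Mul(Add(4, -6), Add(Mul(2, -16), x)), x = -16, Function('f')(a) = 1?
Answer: Rational(878, 5) ≈ 175.60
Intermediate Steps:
w = Rational(478, 5) (w = Add(Rational(-2, 5), Mul(Add(4, -6), Add(Mul(2, -16), -16))) = Add(Rational(-2, 5), Mul(-2, Add(-32, -16))) = Add(Rational(-2, 5), Mul(-2, -48)) = Add(Rational(-2, 5), 96) = Rational(478, 5) ≈ 95.600)
R = 80 (R = Add(34, 46) = 80)
Add(R, Mul(Function('f')(-10), w)) = Add(80, Mul(1, Rational(478, 5))) = Add(80, Rational(478, 5)) = Rational(878, 5)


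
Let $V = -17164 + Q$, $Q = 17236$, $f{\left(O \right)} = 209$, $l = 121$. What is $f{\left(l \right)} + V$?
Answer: $281$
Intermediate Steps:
$V = 72$ ($V = -17164 + 17236 = 72$)
$f{\left(l \right)} + V = 209 + 72 = 281$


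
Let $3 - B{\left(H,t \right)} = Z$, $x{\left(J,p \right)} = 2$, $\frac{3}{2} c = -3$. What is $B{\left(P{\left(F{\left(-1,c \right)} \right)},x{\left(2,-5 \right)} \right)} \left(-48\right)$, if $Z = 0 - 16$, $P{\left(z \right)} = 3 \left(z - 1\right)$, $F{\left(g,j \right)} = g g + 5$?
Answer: $-912$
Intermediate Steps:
$c = -2$ ($c = \frac{2}{3} \left(-3\right) = -2$)
$F{\left(g,j \right)} = 5 + g^{2}$ ($F{\left(g,j \right)} = g^{2} + 5 = 5 + g^{2}$)
$P{\left(z \right)} = -3 + 3 z$ ($P{\left(z \right)} = 3 \left(-1 + z\right) = -3 + 3 z$)
$Z = -16$ ($Z = 0 - 16 = -16$)
$B{\left(H,t \right)} = 19$ ($B{\left(H,t \right)} = 3 - -16 = 3 + 16 = 19$)
$B{\left(P{\left(F{\left(-1,c \right)} \right)},x{\left(2,-5 \right)} \right)} \left(-48\right) = 19 \left(-48\right) = -912$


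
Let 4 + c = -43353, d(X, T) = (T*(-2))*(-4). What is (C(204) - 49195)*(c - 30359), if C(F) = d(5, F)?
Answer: 3506154108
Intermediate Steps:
d(X, T) = 8*T (d(X, T) = -2*T*(-4) = 8*T)
C(F) = 8*F
c = -43357 (c = -4 - 43353 = -43357)
(C(204) - 49195)*(c - 30359) = (8*204 - 49195)*(-43357 - 30359) = (1632 - 49195)*(-73716) = -47563*(-73716) = 3506154108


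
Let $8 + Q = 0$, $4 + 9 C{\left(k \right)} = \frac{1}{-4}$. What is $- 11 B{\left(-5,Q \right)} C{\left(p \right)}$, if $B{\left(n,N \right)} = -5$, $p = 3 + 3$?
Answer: $- \frac{935}{36} \approx -25.972$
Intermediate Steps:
$p = 6$
$C{\left(k \right)} = - \frac{17}{36}$ ($C{\left(k \right)} = - \frac{4}{9} + \frac{1}{9 \left(-4\right)} = - \frac{4}{9} + \frac{1}{9} \left(- \frac{1}{4}\right) = - \frac{4}{9} - \frac{1}{36} = - \frac{17}{36}$)
$Q = -8$ ($Q = -8 + 0 = -8$)
$- 11 B{\left(-5,Q \right)} C{\left(p \right)} = \left(-11\right) \left(-5\right) \left(- \frac{17}{36}\right) = 55 \left(- \frac{17}{36}\right) = - \frac{935}{36}$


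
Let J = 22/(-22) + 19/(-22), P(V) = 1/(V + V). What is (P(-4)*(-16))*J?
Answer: -41/11 ≈ -3.7273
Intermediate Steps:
P(V) = 1/(2*V)
J = -41/22 (J = 22*(-1/22) + 19*(-1/22) = -1 - 19/22 = -41/22 ≈ -1.8636)
(P(-4)*(-16))*J = (((1/2)/(-4))*(-16))*(-41/22) = (((1/2)*(-1/4))*(-16))*(-41/22) = -1/8*(-16)*(-41/22) = 2*(-41/22) = -41/11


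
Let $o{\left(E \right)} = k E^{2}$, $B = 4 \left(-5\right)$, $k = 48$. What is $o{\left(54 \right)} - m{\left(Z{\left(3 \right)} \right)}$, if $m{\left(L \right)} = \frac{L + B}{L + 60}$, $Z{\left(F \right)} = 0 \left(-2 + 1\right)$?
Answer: $\frac{419905}{3} \approx 1.3997 \cdot 10^{5}$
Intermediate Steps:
$B = -20$
$o{\left(E \right)} = 48 E^{2}$
$Z{\left(F \right)} = 0$ ($Z{\left(F \right)} = 0 \left(-1\right) = 0$)
$m{\left(L \right)} = \frac{-20 + L}{60 + L}$ ($m{\left(L \right)} = \frac{L - 20}{L + 60} = \frac{-20 + L}{60 + L}$)
$o{\left(54 \right)} - m{\left(Z{\left(3 \right)} \right)} = 48 \cdot 54^{2} - \frac{-20 + 0}{60 + 0} = 48 \cdot 2916 - \frac{1}{60} \left(-20\right) = 139968 - \frac{1}{60} \left(-20\right) = 139968 - - \frac{1}{3} = 139968 + \frac{1}{3} = \frac{419905}{3}$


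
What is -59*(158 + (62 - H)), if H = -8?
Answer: -13452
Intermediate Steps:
-59*(158 + (62 - H)) = -59*(158 + (62 - 1*(-8))) = -59*(158 + (62 + 8)) = -59*(158 + 70) = -59*228 = -13452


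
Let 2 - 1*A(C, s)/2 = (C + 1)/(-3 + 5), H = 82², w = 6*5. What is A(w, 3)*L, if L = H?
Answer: -181548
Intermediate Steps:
w = 30
H = 6724
A(C, s) = 3 - C (A(C, s) = 4 - 2*(C + 1)/(-3 + 5) = 4 - 2*(1 + C)/2 = 4 - 2*(½ + C/2) = 4 + (-1 - C) = 3 - C)
L = 6724
A(w, 3)*L = (3 - 1*30)*6724 = (3 - 30)*6724 = -27*6724 = -181548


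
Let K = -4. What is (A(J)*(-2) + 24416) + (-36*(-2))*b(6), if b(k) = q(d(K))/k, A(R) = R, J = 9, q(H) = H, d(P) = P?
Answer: 24350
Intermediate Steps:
b(k) = -4/k
(A(J)*(-2) + 24416) + (-36*(-2))*b(6) = (9*(-2) + 24416) + (-36*(-2))*(-4/6) = (-18 + 24416) + (-18*(-4))*(-4*1/6) = 24398 + 72*(-2/3) = 24398 - 48 = 24350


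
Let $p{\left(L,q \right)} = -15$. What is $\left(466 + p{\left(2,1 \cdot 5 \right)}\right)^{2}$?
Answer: $203401$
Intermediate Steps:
$\left(466 + p{\left(2,1 \cdot 5 \right)}\right)^{2} = \left(466 - 15\right)^{2} = 451^{2} = 203401$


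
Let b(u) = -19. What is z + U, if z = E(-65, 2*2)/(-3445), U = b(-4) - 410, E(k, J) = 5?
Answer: -295582/689 ≈ -429.00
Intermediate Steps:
U = -429 (U = -19 - 410 = -429)
z = -1/689 (z = 5/(-3445) = 5*(-1/3445) = -1/689 ≈ -0.0014514)
z + U = -1/689 - 429 = -295582/689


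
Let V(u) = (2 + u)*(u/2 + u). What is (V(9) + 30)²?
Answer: 127449/4 ≈ 31862.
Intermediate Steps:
V(u) = 3*u*(2 + u)/2 (V(u) = (2 + u)*(u*(½) + u) = (2 + u)*(u/2 + u) = (2 + u)*(3*u/2) = 3*u*(2 + u)/2)
(V(9) + 30)² = ((3/2)*9*(2 + 9) + 30)² = ((3/2)*9*11 + 30)² = (297/2 + 30)² = (357/2)² = 127449/4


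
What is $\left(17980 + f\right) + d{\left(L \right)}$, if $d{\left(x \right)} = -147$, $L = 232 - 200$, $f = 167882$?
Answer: $185715$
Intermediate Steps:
$L = 32$
$\left(17980 + f\right) + d{\left(L \right)} = \left(17980 + 167882\right) - 147 = 185862 - 147 = 185715$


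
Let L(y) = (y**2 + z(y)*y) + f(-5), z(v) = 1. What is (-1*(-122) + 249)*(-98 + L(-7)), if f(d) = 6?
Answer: -18550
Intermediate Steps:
L(y) = 6 + y + y**2 (L(y) = (y**2 + 1*y) + 6 = (y**2 + y) + 6 = (y + y**2) + 6 = 6 + y + y**2)
(-1*(-122) + 249)*(-98 + L(-7)) = (-1*(-122) + 249)*(-98 + (6 - 7 + (-7)**2)) = (122 + 249)*(-98 + (6 - 7 + 49)) = 371*(-98 + 48) = 371*(-50) = -18550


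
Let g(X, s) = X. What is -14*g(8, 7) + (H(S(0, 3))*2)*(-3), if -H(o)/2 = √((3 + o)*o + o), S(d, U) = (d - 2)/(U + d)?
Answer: -112 + 8*I*√5 ≈ -112.0 + 17.889*I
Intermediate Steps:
S(d, U) = (-2 + d)/(U + d)
H(o) = -2*√(o + o*(3 + o)) (H(o) = -2*√((3 + o)*o + o) = -2*√(o*(3 + o) + o) = -2*√(o + o*(3 + o)))
-14*g(8, 7) + (H(S(0, 3))*2)*(-3) = -14*8 + (-2*√(4 + (-2 + 0)/(3 + 0))*(√(-2 + 0)/√(3 + 0))*2)*(-3) = -112 + (-2*√(4 - 2/3)*(I*√6/3)*2)*(-3) = -112 + (-2*√(4 + (⅓)*(-2))*(I*√6/3)*2)*(-3) = -112 + (-2*I*√6*√(4 - ⅔)/3*2)*(-3) = -112 + (-2*2*I*√5/3*2)*(-3) = -112 + (-4*I*√5/3*2)*(-3) = -112 - 8*I*√5/3*(-3) = -112 + 8*I*√5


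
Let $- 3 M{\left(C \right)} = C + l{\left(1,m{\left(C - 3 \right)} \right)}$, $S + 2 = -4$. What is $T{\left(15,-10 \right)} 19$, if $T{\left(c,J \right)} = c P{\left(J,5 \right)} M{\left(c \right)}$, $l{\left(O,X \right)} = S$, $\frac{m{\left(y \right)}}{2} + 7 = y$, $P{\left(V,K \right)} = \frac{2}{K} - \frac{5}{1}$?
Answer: $3933$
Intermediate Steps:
$S = -6$ ($S = -2 - 4 = -6$)
$P{\left(V,K \right)} = -5 + \frac{2}{K}$ ($P{\left(V,K \right)} = \frac{2}{K} - 5 = -5 + \frac{2}{K}$)
$m{\left(y \right)} = -14 + 2 y$
$l{\left(O,X \right)} = -6$
$M{\left(C \right)} = 2 - \frac{C}{3}$ ($M{\left(C \right)} = - \frac{C - 6}{3} = - \frac{-6 + C}{3} = 2 - \frac{C}{3}$)
$T{\left(c,J \right)} = - \frac{23 c \left(2 - \frac{c}{3}\right)}{5}$ ($T{\left(c,J \right)} = c \left(-5 + \frac{2}{5}\right) \left(2 - \frac{c}{3}\right) = c \left(- \frac{23}{5}\right) \left(2 - \frac{c}{3}\right) = - \frac{23 c}{5} \left(2 - \frac{c}{3}\right) = - \frac{23 c \left(2 - \frac{c}{3}\right)}{5}$)
$T{\left(15,-10 \right)} 19 = \frac{23}{15} \cdot 15 \left(-6 + 15\right) 19 = \frac{23}{15} \cdot 15 \cdot 9 \cdot 19 = 207 \cdot 19 = 3933$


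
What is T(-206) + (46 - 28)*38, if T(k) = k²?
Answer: 43120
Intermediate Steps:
T(-206) + (46 - 28)*38 = (-206)² + (46 - 28)*38 = 42436 + 18*38 = 42436 + 684 = 43120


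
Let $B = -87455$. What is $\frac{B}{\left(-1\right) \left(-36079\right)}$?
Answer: $- \frac{87455}{36079} \approx -2.424$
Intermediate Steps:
$\frac{B}{\left(-1\right) \left(-36079\right)} = - \frac{87455}{\left(-1\right) \left(-36079\right)} = - \frac{87455}{36079}$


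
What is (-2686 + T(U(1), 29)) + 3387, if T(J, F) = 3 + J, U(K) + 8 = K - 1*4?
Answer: 693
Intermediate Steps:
U(K) = -12 + K (U(K) = -8 + (K - 1*4) = -8 + (K - 4) = -8 + (-4 + K) = -12 + K)
(-2686 + T(U(1), 29)) + 3387 = (-2686 + (3 + (-12 + 1))) + 3387 = (-2686 + (3 - 11)) + 3387 = (-2686 - 8) + 3387 = -2694 + 3387 = 693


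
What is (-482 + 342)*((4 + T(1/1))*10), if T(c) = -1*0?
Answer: -5600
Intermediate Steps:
T(c) = 0
(-482 + 342)*((4 + T(1/1))*10) = (-482 + 342)*((4 + 0)*10) = -560*10 = -140*40 = -5600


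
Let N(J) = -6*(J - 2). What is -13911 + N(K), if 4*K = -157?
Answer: -27327/2 ≈ -13664.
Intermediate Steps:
K = -157/4 (K = (¼)*(-157) = -157/4 ≈ -39.250)
N(J) = 12 - 6*J (N(J) = -6*(-2 + J) = 12 - 6*J)
-13911 + N(K) = -13911 + (12 - 6*(-157/4)) = -13911 + (12 + 471/2) = -13911 + 495/2 = -27327/2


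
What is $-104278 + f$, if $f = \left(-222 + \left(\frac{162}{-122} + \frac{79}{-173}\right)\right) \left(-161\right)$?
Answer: $- \frac{720228456}{10553} \approx -68249.0$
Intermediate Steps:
$f = \frac{380217278}{10553}$ ($f = \left(-222 + \left(162 \left(- \frac{1}{122}\right) + 79 \left(- \frac{1}{173}\right)\right)\right) \left(-161\right) = \left(-222 - \frac{18832}{10553}\right) \left(-161\right) = \left(- \frac{2361598}{10553}\right) \left(-161\right) = \frac{380217278}{10553} \approx 36029.0$)
$-104278 + f = -104278 + \frac{380217278}{10553} = - \frac{720228456}{10553}$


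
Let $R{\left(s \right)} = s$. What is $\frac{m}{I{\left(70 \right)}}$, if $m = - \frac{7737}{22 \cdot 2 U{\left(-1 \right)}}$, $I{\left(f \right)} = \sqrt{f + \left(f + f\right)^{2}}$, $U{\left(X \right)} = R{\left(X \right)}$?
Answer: $\frac{7737 \sqrt{19670}}{865480} \approx 1.2538$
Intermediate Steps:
$U{\left(X \right)} = X$
$I{\left(f \right)} = \sqrt{f + 4 f^{2}}$ ($I{\left(f \right)} = \sqrt{f + \left(2 f\right)^{2}} = \sqrt{f + 4 f^{2}}$)
$m = \frac{7737}{44}$ ($m = - \frac{7737}{22 \cdot 2 \left(-1\right)} = - \frac{7737}{22 \left(-2\right)} = - \frac{7737}{-44} = \left(-7737\right) \left(- \frac{1}{44}\right) = \frac{7737}{44} \approx 175.84$)
$\frac{m}{I{\left(70 \right)}} = \frac{7737}{44 \sqrt{70 \left(1 + 4 \cdot 70\right)}} = \frac{7737}{44 \sqrt{70 \left(1 + 280\right)}} = \frac{7737}{44 \sqrt{70 \cdot 281}} = \frac{7737}{44 \sqrt{19670}} = \frac{7737 \frac{\sqrt{19670}}{19670}}{44} = \frac{7737 \sqrt{19670}}{865480}$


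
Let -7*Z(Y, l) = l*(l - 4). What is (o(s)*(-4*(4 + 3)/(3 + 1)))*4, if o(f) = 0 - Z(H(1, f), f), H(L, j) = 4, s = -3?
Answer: -84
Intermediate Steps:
Z(Y, l) = -l*(-4 + l)/7 (Z(Y, l) = -l*(l - 4)/7 = -l*(-4 + l)/7)
o(f) = -f*(4 - f)/7 (o(f) = 0 - f*(4 - f)/7 = -f*(4 - f)/7)
(o(s)*(-4*(4 + 3)/(3 + 1)))*4 = (((1/7)*(-3)*(-4 - 3))*(-4*(4 + 3)/(3 + 1)))*4 = (((1/7)*(-3)*(-7))*(-28/4))*4 = (3*(-28/4))*4 = (3*(-4*7/4))*4 = (3*(-7))*4 = -21*4 = -84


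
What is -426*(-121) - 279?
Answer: 51267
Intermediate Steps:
-426*(-121) - 279 = 51546 - 279 = 51267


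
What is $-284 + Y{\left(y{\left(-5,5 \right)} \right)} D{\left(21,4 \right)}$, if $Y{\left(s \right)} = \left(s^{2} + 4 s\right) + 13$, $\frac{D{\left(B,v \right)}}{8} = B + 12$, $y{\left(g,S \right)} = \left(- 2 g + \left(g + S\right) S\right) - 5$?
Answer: $15028$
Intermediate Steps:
$y{\left(g,S \right)} = -5 - 2 g + S \left(S + g\right)$ ($y{\left(g,S \right)} = \left(- 2 g + \left(S + g\right) S\right) - 5 = \left(- 2 g + S \left(S + g\right)\right) - 5 = -5 - 2 g + S \left(S + g\right)$)
$D{\left(B,v \right)} = 96 + 8 B$ ($D{\left(B,v \right)} = 8 \left(B + 12\right) = 8 \left(12 + B\right) = 96 + 8 B$)
$Y{\left(s \right)} = 13 + s^{2} + 4 s$
$-284 + Y{\left(y{\left(-5,5 \right)} \right)} D{\left(21,4 \right)} = -284 + \left(13 + \left(-5 + 5^{2} - -10 + 5 \left(-5\right)\right)^{2} + 4 \left(-5 + 5^{2} - -10 + 5 \left(-5\right)\right)\right) \left(96 + 8 \cdot 21\right) = -284 + \left(13 + \left(-5 + 25 + 10 - 25\right)^{2} + 4 \left(-5 + 25 + 10 - 25\right)\right) \left(96 + 168\right) = -284 + \left(13 + 5^{2} + 4 \cdot 5\right) 264 = -284 + \left(13 + 25 + 20\right) 264 = -284 + 58 \cdot 264 = -284 + 15312 = 15028$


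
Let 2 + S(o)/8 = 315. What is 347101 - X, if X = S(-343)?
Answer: 344597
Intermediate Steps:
S(o) = 2504 (S(o) = -16 + 8*315 = -16 + 2520 = 2504)
X = 2504
347101 - X = 347101 - 1*2504 = 347101 - 2504 = 344597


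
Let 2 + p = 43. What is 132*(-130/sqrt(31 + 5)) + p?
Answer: -2819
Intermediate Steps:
p = 41 (p = -2 + 43 = 41)
132*(-130/sqrt(31 + 5)) + p = 132*(-130/sqrt(31 + 5)) + 41 = 132*(-130/(sqrt(36))) + 41 = 132*(-130/6) + 41 = 132*(-130*1/6) + 41 = 132*(-65/3) + 41 = -2860 + 41 = -2819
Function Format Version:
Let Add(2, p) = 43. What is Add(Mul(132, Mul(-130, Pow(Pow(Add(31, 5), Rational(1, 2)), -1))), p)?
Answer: -2819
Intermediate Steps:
p = 41 (p = Add(-2, 43) = 41)
Add(Mul(132, Mul(-130, Pow(Pow(Add(31, 5), Rational(1, 2)), -1))), p) = Add(Mul(132, Mul(-130, Pow(Pow(Add(31, 5), Rational(1, 2)), -1))), 41) = Add(Mul(132, Mul(-130, Pow(Pow(36, Rational(1, 2)), -1))), 41) = Add(Mul(132, Mul(-130, Pow(6, -1))), 41) = Add(Mul(132, Mul(-130, Rational(1, 6))), 41) = Add(Mul(132, Rational(-65, 3)), 41) = Add(-2860, 41) = -2819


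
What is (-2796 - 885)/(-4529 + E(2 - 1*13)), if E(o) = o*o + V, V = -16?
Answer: 3681/4424 ≈ 0.83205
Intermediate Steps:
E(o) = -16 + o² (E(o) = o*o - 16 = o² - 16 = -16 + o²)
(-2796 - 885)/(-4529 + E(2 - 1*13)) = (-2796 - 885)/(-4529 + (-16 + (2 - 1*13)²)) = -3681/(-4529 + (-16 + (2 - 13)²)) = -3681/(-4529 + (-16 + (-11)²)) = -3681/(-4529 + (-16 + 121)) = -3681/(-4529 + 105) = -3681/(-4424) = -3681*(-1/4424) = 3681/4424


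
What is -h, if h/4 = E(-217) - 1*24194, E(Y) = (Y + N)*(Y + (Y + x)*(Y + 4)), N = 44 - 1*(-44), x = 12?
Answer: 22515944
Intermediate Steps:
N = 88 (N = 44 + 44 = 88)
E(Y) = (88 + Y)*(Y + (4 + Y)*(12 + Y)) (E(Y) = (Y + 88)*(Y + (Y + 12)*(Y + 4)) = (88 + Y)*(Y + (12 + Y)*(4 + Y)) = (88 + Y)*(Y + (4 + Y)*(12 + Y)))
h = -22515944 (h = 4*((4224 + (-217)³ + 105*(-217)² + 1544*(-217)) - 1*24194) = 4*((4224 - 10218313 + 105*47089 - 335048) - 24194) = 4*((4224 - 10218313 + 4944345 - 335048) - 24194) = 4*(-5604792 - 24194) = 4*(-5628986) = -22515944)
-h = -1*(-22515944) = 22515944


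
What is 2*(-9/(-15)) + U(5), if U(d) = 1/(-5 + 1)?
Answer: 19/20 ≈ 0.95000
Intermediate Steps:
U(d) = -1/4 (U(d) = 1/(-4) = -1/4)
2*(-9/(-15)) + U(5) = 2*(-9/(-15)) - 1/4 = 2*(-9*(-1/15)) - 1/4 = 2*(3/5) - 1/4 = 6/5 - 1/4 = 19/20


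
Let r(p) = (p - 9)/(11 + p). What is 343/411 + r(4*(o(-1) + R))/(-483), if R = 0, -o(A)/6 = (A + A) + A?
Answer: 653554/784599 ≈ 0.83298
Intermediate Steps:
o(A) = -18*A (o(A) = -6*((A + A) + A) = -6*(2*A + A) = -18*A)
r(p) = (-9 + p)/(11 + p)
343/411 + r(4*(o(-1) + R))/(-483) = 343/411 + ((-9 + 4*(-18*(-1) + 0))/(11 + 4*(-18*(-1) + 0)))/(-483) = 343*(1/411) + ((-9 + 4*(18 + 0))/(11 + 4*(18 + 0)))*(-1/483) = 343/411 + ((-9 + 4*18)/(11 + 4*18))*(-1/483) = 343/411 + ((-9 + 72)/(11 + 72))*(-1/483) = 343/411 + (63/83)*(-1/483) = 343/411 - 3/1909 = 653554/784599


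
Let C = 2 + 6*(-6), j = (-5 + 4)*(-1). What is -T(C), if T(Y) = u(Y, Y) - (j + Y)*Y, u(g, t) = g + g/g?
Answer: 1155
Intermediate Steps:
j = 1 (j = -1*(-1) = 1)
u(g, t) = 1 + g (u(g, t) = g + 1 = 1 + g)
C = -34 (C = 2 - 36 = -34)
T(Y) = 1 + Y - Y*(1 + Y) (T(Y) = (1 + Y) - (1 + Y)*Y = (1 + Y) - Y*(1 + Y) = 1 + Y - Y*(1 + Y))
-T(C) = -(1 - 1*(-34)²) = -(1 - 1*1156) = -(1 - 1156) = -1*(-1155) = 1155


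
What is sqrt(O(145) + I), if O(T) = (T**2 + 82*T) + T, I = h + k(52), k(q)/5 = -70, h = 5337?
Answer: sqrt(38047) ≈ 195.06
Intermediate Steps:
k(q) = -350 (k(q) = 5*(-70) = -350)
I = 4987 (I = 5337 - 350 = 4987)
O(T) = T**2 + 83*T
sqrt(O(145) + I) = sqrt(145*(83 + 145) + 4987) = sqrt(145*228 + 4987) = sqrt(33060 + 4987) = sqrt(38047)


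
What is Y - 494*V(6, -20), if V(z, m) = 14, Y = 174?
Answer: -6742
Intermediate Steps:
Y - 494*V(6, -20) = 174 - 494*14 = 174 - 6916 = -6742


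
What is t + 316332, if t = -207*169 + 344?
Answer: 281693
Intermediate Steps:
t = -34639 (t = -34983 + 344 = -34639)
t + 316332 = -34639 + 316332 = 281693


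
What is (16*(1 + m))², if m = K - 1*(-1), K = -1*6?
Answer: 4096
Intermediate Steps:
K = -6
m = -5 (m = -6 - 1*(-1) = -6 + 1 = -5)
(16*(1 + m))² = (16*(1 - 5))² = (16*(-4))² = (-64)² = 4096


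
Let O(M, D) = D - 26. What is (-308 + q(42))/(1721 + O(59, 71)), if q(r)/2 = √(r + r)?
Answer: -154/883 + 2*√21/883 ≈ -0.16403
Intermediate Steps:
O(M, D) = -26 + D
q(r) = 2*√2*√r (q(r) = 2*√(r + r) = 2*√(2*r) = 2*(√2*√r) = 2*√2*√r)
(-308 + q(42))/(1721 + O(59, 71)) = (-308 + 2*√2*√42)/(1721 + (-26 + 71)) = (-308 + 4*√21)/(1721 + 45) = (-308 + 4*√21)/1766 = (-308 + 4*√21)*(1/1766) = -154/883 + 2*√21/883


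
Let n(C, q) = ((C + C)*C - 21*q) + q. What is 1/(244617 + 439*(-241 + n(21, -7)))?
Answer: 1/587476 ≈ 1.7022e-6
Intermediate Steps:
n(C, q) = -20*q + 2*C² (n(C, q) = ((2*C)*C - 21*q) + q = (2*C² - 21*q) + q = (-21*q + 2*C²) + q = -20*q + 2*C²)
1/(244617 + 439*(-241 + n(21, -7))) = 1/(244617 + 439*(-241 + (-20*(-7) + 2*21²))) = 1/(244617 + 439*(-241 + (140 + 2*441))) = 1/(244617 + 439*(-241 + (140 + 882))) = 1/(244617 + 439*(-241 + 1022)) = 1/(244617 + 439*781) = 1/(244617 + 342859) = 1/587476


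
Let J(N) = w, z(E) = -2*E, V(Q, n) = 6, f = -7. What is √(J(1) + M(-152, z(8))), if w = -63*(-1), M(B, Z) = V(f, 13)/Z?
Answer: √1002/4 ≈ 7.9136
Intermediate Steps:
M(B, Z) = 6/Z
w = 63
J(N) = 63
√(J(1) + M(-152, z(8))) = √(63 + 6/((-2*8))) = √(63 + 6/(-16)) = √(63 + 6*(-1/16)) = √(63 - 3/8) = √(501/8) = √1002/4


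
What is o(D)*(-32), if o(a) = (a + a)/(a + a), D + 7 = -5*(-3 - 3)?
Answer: -32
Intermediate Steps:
D = 23 (D = -7 - 5*(-3 - 3) = -7 - 5*(-6) = -7 + 30 = 23)
o(a) = 1 (o(a) = (2*a)/((2*a)) = (2*a)*(1/(2*a)) = 1)
o(D)*(-32) = 1*(-32) = -32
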